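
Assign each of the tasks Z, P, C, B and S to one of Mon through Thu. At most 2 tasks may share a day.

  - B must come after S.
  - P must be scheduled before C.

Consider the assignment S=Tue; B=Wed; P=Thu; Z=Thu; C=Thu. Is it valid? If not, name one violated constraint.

No — it violates: At most 2 tasks may share a day

P must be scheduled before C — violated.
B must come after S — holds.
At most 2 tasks may share a day — violated.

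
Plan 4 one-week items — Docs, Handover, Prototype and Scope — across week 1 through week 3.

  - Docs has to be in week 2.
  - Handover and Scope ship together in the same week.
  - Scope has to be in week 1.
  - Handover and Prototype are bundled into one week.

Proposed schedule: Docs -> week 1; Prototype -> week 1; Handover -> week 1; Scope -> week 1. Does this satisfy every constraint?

No — it violates: Docs has to be in week 2

Scope has to be in week 1 — holds.
Handover and Prototype are bundled into one week — holds.
Handover and Scope ship together in the same week — holds.
Docs has to be in week 2 — violated.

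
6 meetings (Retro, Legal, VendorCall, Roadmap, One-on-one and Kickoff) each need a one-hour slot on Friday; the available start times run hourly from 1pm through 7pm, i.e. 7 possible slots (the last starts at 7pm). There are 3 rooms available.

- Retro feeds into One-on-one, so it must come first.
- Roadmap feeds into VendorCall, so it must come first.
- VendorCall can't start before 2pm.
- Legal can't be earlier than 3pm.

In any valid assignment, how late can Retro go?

6pm

Downstream work caps Retro at 6pm.
Retro at 6pm is achievable: One-on-one in 7pm; VendorCall in 2pm; Retro in 6pm; Roadmap in 1pm; Legal in 3pm; Kickoff in 1pm.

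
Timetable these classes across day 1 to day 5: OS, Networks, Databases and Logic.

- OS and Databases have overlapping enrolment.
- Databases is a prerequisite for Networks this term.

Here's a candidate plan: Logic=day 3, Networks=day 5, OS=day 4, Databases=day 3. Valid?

Yes

Databases is a prerequisite for Networks this term — holds.
OS and Databases have overlapping enrolment — holds.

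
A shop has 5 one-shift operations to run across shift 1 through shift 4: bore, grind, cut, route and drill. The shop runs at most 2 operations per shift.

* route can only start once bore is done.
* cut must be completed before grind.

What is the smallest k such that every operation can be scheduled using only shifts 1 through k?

3 shifts

The precedence chain requires at least 2 distinct shifts.
With at most 2 per shift and 5 operations, at least 3 shifts are needed.
3 works (last occupied shift: shift 3): for example drill -> shift 3; route -> shift 2; bore -> shift 1; grind -> shift 2; cut -> shift 1.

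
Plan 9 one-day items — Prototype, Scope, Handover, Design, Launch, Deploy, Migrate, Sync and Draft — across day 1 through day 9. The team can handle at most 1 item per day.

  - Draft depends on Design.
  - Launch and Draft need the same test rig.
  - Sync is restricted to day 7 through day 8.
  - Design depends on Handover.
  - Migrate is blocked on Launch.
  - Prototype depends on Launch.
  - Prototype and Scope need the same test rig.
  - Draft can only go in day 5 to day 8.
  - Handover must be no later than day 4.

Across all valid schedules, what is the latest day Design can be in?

Precedence pushes Design to at least day 2; downstream work caps Design at day 7.
Design at day 6 is achievable: Prototype in day 3; Migrate in day 4; Launch in day 2; Handover in day 1; Draft in day 8; Design in day 6; Scope in day 5; Deploy in day 9; Sync in day 7.
Nothing later works — the conflict and capacity constraints rule out every day after day 6.

day 6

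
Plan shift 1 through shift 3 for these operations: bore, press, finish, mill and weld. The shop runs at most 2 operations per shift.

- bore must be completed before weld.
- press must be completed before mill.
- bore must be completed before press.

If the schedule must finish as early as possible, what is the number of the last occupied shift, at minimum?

shift 3

The precedence chain requires at least 3 distinct shifts.
With at most 2 per shift and 5 operations, at least 3 shifts are needed.
3 works (last occupied shift: shift 3): for example press in shift 2; mill in shift 3; weld in shift 2; bore in shift 1; finish in shift 1.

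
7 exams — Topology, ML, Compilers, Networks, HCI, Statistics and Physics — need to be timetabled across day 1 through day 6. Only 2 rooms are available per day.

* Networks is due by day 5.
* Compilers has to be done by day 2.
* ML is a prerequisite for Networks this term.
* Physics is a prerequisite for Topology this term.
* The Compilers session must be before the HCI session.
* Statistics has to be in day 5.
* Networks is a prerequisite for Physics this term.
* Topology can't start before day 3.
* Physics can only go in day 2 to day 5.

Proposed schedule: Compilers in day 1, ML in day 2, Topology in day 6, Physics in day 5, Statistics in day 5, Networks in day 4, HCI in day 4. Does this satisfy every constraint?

Compilers has to be done by day 2 — holds.
Physics can only go in day 2 to day 5 — holds.
Physics is a prerequisite for Topology this term — holds.
The Compilers session must be before the HCI session — holds.
Networks is a prerequisite for Physics this term — holds.
Topology can't start before day 3 — holds.
ML is a prerequisite for Networks this term — holds.
Networks is due by day 5 — holds.
Only 2 rooms are available per day — holds.
Statistics has to be in day 5 — holds.

Yes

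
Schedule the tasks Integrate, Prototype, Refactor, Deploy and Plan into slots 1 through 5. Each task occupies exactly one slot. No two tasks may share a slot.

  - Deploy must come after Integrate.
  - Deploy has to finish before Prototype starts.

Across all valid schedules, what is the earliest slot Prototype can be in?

3

Precedence pushes Prototype to at least 3.
Prototype at 3 is achievable: Prototype -> 3; Refactor -> 4; Integrate -> 1; Plan -> 5; Deploy -> 2.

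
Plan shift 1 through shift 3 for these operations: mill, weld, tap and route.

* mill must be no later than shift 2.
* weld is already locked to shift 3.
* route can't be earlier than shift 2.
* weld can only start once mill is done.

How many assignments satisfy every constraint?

12

Splitting on mill: it can be shift 1 (6), shift 2 (6). Listing each branch's schedules as (weld, tap, route) by shift number:
mill=shift 1: (3,1,2) (3,1,3) (3,2,2) (3,2,3) (3,3,2) (3,3,3) — 6.
mill=shift 2: (3,1,2) (3,1,3) (3,2,2) (3,2,3) (3,3,2) (3,3,3) — 6.
Summing: 6 + 6 = 12.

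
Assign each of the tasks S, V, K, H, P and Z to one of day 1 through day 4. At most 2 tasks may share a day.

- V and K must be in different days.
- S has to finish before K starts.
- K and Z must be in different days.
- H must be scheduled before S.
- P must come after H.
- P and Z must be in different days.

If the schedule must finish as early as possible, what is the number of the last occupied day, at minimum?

The precedence chain requires at least 3 distinct days.
With at most 2 per day and 6 tasks, at least 3 days are needed.
3 works (last occupied day: day 3): for example S in day 2; Z in day 2; K in day 3; P in day 3; H in day 1; V in day 1.

day 3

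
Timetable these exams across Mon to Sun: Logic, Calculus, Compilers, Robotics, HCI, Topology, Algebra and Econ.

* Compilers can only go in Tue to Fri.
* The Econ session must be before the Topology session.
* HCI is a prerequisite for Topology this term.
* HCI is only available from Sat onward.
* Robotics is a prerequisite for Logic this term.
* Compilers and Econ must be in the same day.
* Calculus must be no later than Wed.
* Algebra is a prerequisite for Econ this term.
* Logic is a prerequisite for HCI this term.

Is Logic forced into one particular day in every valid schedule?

Logic can be Tue (e.g. Robotics=Mon; Calculus=Mon; HCI=Sat; Econ=Tue; Algebra=Mon; Logic=Tue; Topology=Sun; Compilers=Tue) or Wed (e.g. Compilers=Tue, Calculus=Mon, HCI=Sat, Topology=Sun, Robotics=Mon, Econ=Tue, Logic=Wed, Algebra=Mon).

No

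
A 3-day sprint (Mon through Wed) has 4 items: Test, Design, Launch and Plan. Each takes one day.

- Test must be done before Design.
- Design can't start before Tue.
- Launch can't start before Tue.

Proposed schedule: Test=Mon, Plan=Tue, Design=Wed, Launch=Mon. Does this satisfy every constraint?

Launch can't start before Tue — violated.
Design can't start before Tue — holds.
Test must be done before Design — holds.

No. Launch can't start before Tue is not satisfied.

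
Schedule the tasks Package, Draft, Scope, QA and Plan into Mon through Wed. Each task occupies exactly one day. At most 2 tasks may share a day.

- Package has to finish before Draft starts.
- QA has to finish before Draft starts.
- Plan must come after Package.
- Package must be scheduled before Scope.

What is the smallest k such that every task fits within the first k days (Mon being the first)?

3 days

The precedence chain requires at least 2 distinct days.
With at most 2 per day and 5 tasks, at least 3 days are needed.
3 works (last occupied day: Wed): for example Plan=Wed; Package=Mon; Scope=Tue; QA=Mon; Draft=Tue.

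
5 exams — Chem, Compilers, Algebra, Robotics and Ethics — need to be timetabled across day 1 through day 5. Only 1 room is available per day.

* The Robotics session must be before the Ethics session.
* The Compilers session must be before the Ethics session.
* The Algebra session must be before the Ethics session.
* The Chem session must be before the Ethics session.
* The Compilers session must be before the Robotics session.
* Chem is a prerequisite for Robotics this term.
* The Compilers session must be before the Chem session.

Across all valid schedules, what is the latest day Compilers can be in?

Downstream work caps Compilers at day 2.
Compilers at day 2 is achievable: Compilers -> day 2; Robotics -> day 4; Chem -> day 3; Ethics -> day 5; Algebra -> day 1.

day 2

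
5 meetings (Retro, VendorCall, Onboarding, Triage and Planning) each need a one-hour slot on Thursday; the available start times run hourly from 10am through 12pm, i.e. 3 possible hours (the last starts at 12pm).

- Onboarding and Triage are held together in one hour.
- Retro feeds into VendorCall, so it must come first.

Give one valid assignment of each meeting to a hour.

Retro=10am; VendorCall=11am; Triage=10am; Onboarding=10am; Planning=10am

Checking: Retro(10am) before VendorCall(11am); Onboarding = Triage = 10am.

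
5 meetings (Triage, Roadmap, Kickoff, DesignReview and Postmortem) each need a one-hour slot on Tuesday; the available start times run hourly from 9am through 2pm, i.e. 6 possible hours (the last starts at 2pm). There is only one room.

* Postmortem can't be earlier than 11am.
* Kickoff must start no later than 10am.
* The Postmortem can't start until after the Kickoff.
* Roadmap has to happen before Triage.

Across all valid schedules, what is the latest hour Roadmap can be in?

1pm

Downstream work caps Roadmap at 1pm.
Roadmap at 1pm is achievable: Triage=2pm; Postmortem=11am; Roadmap=1pm; DesignReview=10am; Kickoff=9am.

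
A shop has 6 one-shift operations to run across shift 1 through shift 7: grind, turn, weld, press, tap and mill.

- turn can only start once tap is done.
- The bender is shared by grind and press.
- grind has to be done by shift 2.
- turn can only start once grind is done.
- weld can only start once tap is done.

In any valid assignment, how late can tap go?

shift 6

Downstream work caps tap at shift 6.
tap at shift 6 is achievable: turn in shift 7, press in shift 2, tap in shift 6, mill in shift 1, weld in shift 7, grind in shift 1.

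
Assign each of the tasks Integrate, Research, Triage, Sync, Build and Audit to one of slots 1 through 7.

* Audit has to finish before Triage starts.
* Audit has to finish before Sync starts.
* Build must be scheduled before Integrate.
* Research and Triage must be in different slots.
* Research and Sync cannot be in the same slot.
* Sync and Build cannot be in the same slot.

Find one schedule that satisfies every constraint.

Audit -> 1; Triage -> 2; Sync -> 2; Build -> 1; Integrate -> 2; Research -> 1

Checking: Build(1) before Integrate(2); Audit(1) before Sync(2); Audit(1) before Triage(2); Sync(2) != Build(1); Research(1) != Sync(2); Research(1) != Triage(2).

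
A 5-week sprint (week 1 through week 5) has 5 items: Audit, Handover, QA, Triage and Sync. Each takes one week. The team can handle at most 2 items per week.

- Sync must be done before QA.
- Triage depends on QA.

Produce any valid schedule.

Audit in week 1, Handover in week 2, Sync in week 1, QA in week 2, Triage in week 3

Checking: Sync(week 1) before QA(week 2); QA(week 2) before Triage(week 3); max 2 per week (cap 2).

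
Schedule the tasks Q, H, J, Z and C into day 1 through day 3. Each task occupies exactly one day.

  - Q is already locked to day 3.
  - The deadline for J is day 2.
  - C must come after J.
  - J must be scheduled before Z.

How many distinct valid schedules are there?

15

Splitting on H: it can be day 1 (5), day 2 (5), day 3 (5). Listing each branch's schedules as (Q, J, Z, C) by day number:
H=day 1: (3,1,2,2) (3,1,2,3) (3,1,3,2) (3,1,3,3) (3,2,3,3) — 5.
H=day 2: (3,1,2,2) (3,1,2,3) (3,1,3,2) (3,1,3,3) (3,2,3,3) — 5.
H=day 3: (3,1,2,2) (3,1,2,3) (3,1,3,2) (3,1,3,3) (3,2,3,3) — 5.
Summing: 5 + 5 + 5 = 15.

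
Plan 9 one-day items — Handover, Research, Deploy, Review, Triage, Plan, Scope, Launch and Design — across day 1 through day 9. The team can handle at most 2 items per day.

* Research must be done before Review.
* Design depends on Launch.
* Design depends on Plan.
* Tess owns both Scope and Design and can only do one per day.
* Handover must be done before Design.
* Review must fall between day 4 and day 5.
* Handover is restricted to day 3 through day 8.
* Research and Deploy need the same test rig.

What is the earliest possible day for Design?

Precedence pushes Design to at least day 4.
Design at day 4 is achievable: Launch in day 2, Plan in day 1, Research in day 1, Triage in day 3, Review in day 4, Design in day 4, Handover in day 3, Deploy in day 2, Scope in day 5.

day 4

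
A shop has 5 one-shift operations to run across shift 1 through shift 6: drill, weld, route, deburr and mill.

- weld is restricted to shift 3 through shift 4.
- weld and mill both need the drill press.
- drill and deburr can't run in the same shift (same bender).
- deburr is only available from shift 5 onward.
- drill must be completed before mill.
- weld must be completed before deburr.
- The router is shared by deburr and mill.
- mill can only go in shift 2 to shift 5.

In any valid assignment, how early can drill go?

shift 1

Downstream work caps drill at shift 4.
drill at shift 1 is achievable: weld in shift 3, drill in shift 1, mill in shift 2, deburr in shift 5, route in shift 1.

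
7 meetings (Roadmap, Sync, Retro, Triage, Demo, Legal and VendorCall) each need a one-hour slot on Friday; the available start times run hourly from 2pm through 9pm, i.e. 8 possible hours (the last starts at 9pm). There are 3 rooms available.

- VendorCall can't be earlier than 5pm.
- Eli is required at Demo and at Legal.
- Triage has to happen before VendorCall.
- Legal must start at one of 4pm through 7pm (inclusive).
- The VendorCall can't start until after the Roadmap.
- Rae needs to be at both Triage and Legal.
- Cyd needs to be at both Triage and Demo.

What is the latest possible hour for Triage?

8pm

Downstream work caps Triage at 8pm.
Triage at 8pm is achievable: Demo in 3pm, Sync in 2pm, Retro in 2pm, Roadmap in 2pm, VendorCall in 9pm, Triage in 8pm, Legal in 4pm.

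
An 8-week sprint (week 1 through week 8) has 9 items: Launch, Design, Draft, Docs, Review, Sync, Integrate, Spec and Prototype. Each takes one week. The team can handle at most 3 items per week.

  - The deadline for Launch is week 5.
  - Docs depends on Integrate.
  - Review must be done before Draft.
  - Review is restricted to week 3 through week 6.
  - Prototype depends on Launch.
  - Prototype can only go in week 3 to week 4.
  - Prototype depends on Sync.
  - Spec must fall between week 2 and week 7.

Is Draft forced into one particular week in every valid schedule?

No

Draft can be week 4 (e.g. Docs in week 2; Prototype in week 3; Launch in week 1; Spec in week 2; Integrate in week 1; Review in week 3; Design in week 2; Draft in week 4; Sync in week 1) or week 5 (e.g. Integrate=week 1; Docs=week 2; Review=week 3; Sync=week 1; Design=week 2; Draft=week 5; Prototype=week 3; Spec=week 2; Launch=week 1).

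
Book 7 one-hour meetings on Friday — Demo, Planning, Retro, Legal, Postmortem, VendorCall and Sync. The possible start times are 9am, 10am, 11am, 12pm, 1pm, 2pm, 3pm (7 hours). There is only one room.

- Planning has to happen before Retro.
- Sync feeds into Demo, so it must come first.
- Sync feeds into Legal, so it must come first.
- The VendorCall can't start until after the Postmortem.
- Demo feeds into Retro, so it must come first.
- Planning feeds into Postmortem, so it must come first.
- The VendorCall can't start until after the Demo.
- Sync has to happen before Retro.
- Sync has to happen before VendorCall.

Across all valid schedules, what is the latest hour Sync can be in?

11am

Downstream work caps Sync at 1pm.
Sync at 11am is achievable: Postmortem=10am, Planning=9am, Demo=12pm, VendorCall=2pm, Legal=3pm, Sync=11am, Retro=1pm.
Nothing later works — the capacity limit rule out every hour after 11am.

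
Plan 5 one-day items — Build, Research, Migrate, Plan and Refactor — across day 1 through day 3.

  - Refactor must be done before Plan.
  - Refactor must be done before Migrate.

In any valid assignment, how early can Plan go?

Precedence pushes Plan to at least day 2.
Plan at day 2 is achievable: Research in day 1; Build in day 1; Refactor in day 1; Migrate in day 2; Plan in day 2.

day 2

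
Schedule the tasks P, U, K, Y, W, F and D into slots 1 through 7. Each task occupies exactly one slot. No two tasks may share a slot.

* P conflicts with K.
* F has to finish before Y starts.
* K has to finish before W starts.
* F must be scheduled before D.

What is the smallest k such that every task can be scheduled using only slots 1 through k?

The precedence chain requires at least 2 distinct slots.
With at most 1 per slot and 7 tasks, at least 7 slots are needed.
7 works (last occupied slot: 7): for example Y in 3, K in 2, F in 1, D in 5, U in 7, P in 6, W in 4.

7 slots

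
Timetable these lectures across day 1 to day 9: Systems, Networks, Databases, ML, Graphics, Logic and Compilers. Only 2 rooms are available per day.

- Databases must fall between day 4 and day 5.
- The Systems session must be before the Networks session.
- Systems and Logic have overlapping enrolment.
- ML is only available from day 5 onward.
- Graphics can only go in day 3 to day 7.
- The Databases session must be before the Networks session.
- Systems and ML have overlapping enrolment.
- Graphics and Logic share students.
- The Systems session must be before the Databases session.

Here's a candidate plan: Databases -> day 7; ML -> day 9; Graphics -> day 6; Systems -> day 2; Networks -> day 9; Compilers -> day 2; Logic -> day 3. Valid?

Databases must fall between day 4 and day 5 — violated.
The Systems session must be before the Networks session — holds.
Systems and ML have overlapping enrolment — holds.
Systems and Logic have overlapping enrolment — holds.
ML is only available from day 5 onward — holds.
The Databases session must be before the Networks session — holds.
Graphics and Logic share students — holds.
The Systems session must be before the Databases session — holds.
Graphics can only go in day 3 to day 7 — holds.
Only 2 rooms are available per day — holds.

No — it violates: Databases must fall between day 4 and day 5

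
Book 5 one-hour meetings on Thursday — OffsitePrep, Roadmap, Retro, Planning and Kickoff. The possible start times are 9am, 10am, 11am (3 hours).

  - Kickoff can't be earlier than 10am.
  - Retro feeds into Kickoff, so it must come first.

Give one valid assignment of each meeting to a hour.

Planning=9am; Kickoff=10am; Retro=9am; Roadmap=9am; OffsitePrep=9am

Checking: Retro(9am) before Kickoff(10am); Kickoff=10am in [10am,11am].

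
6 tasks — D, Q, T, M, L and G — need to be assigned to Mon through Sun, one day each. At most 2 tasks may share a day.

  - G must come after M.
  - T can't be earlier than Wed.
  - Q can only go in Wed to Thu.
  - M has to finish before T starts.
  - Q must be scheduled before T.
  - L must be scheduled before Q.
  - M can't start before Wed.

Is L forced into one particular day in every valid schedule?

No

L can be Mon (e.g. D=Mon; L=Mon; Q=Wed; T=Thu; G=Thu; M=Wed) or Tue (e.g. Q in Wed; G in Thu; M in Wed; D in Mon; L in Tue; T in Thu).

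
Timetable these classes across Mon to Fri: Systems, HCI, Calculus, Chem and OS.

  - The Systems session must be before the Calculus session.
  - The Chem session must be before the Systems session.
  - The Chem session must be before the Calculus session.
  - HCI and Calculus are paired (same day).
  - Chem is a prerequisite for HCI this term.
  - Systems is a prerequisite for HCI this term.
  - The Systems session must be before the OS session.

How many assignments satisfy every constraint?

Splitting on Systems: it can be Tue (9), Wed (8), Thu (3). Listing each branch's schedules as (HCI, Calculus, Chem, OS):
Systems=Tue: (Wed,Wed,Mon,Wed) (Wed,Wed,Mon,Thu) (Wed,Wed,Mon,Fri) (Thu,Thu,Mon,Wed) (Thu,Thu,Mon,Thu) (Thu,Thu,Mon,Fri) (Fri,Fri,Mon,Wed) (Fri,Fri,Mon,Thu) (Fri,Fri,Mon,Fri) — 9.
Systems=Wed: (Thu,Thu,Mon,Thu) (Thu,Thu,Mon,Fri) (Thu,Thu,Tue,Thu) (Thu,Thu,Tue,Fri) (Fri,Fri,Mon,Thu) (Fri,Fri,Mon,Fri) (Fri,Fri,Tue,Thu) (Fri,Fri,Tue,Fri) — 8.
Systems=Thu: (Fri,Fri,Mon,Fri) (Fri,Fri,Tue,Fri) (Fri,Fri,Wed,Fri) — 3.
Summing: 9 + 8 + 3 = 20.

20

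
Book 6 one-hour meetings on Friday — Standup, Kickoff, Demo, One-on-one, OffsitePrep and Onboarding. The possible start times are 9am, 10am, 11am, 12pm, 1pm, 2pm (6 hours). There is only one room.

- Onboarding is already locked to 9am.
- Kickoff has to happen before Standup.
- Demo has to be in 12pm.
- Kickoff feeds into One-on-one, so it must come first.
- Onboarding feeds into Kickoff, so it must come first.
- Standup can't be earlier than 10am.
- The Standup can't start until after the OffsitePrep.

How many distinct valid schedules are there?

Splitting on Standup: it can be 1pm (2), 2pm (3). Listing each branch's schedules as (Kickoff, Demo, One-on-one, OffsitePrep, Onboarding):
Standup=1pm: (10am,12pm,2pm,11am,9am) (11am,12pm,2pm,10am,9am) — 2.
Standup=2pm: (10am,12pm,11am,1pm,9am) (10am,12pm,1pm,11am,9am) (11am,12pm,1pm,10am,9am) — 3.
Summing: 2 + 3 = 5.

5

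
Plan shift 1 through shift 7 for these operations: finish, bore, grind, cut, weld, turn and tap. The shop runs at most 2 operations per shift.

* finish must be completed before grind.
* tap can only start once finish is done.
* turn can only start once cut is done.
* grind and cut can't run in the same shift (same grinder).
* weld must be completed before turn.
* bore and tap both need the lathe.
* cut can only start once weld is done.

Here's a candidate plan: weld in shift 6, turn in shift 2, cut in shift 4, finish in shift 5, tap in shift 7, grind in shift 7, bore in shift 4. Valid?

Invalid. weld must be completed before turn.

bore and tap both need the lathe — holds.
turn can only start once cut is done — violated.
tap can only start once finish is done — holds.
The shop runs at most 2 operations per shift — holds.
finish must be completed before grind — holds.
cut can only start once weld is done — violated.
grind and cut can't run in the same shift (same grinder) — holds.
weld must be completed before turn — violated.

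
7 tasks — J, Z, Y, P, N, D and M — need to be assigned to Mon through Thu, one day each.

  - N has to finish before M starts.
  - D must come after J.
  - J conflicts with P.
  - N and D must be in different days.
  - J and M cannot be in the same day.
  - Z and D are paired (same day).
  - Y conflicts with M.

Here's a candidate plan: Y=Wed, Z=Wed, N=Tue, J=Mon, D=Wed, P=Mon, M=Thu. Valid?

No. J conflicts with P is not satisfied.

Z and D are paired (same day) — holds.
N and D must be in different days — holds.
N has to finish before M starts — holds.
D must come after J — holds.
J and M cannot be in the same day — holds.
Y conflicts with M — holds.
J conflicts with P — violated.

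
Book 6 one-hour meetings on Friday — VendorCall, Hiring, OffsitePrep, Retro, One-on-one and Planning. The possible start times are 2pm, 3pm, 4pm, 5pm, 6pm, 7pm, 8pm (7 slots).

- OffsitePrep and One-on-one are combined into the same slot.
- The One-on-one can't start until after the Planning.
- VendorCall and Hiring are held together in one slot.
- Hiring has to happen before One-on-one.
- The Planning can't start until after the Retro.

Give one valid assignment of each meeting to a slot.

VendorCall in 2pm; OffsitePrep in 4pm; Planning in 3pm; Retro in 2pm; One-on-one in 4pm; Hiring in 2pm

Checking: Planning(3pm) before One-on-one(4pm); Hiring(2pm) before One-on-one(4pm); Retro(2pm) before Planning(3pm); VendorCall = Hiring = 2pm; OffsitePrep = One-on-one = 4pm.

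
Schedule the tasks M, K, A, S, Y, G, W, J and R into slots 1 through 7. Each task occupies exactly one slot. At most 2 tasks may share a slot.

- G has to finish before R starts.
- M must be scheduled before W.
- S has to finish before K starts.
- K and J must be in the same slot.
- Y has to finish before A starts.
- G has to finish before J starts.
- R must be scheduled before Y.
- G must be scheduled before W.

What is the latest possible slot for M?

6

Downstream work caps M at 6.
M at 6 is achievable: A in 5, K in 4, J in 4, Y in 3, R in 2, W in 7, S in 1, M in 6, G in 1.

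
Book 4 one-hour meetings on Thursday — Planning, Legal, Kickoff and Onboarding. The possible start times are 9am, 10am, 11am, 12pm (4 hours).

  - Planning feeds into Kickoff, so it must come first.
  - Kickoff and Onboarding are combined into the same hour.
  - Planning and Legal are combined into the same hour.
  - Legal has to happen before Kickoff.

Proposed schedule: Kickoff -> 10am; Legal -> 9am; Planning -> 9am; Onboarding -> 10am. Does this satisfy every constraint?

Yes, all constraints hold

Planning and Legal are combined into the same hour — holds.
Planning feeds into Kickoff, so it must come first — holds.
Legal has to happen before Kickoff — holds.
Kickoff and Onboarding are combined into the same hour — holds.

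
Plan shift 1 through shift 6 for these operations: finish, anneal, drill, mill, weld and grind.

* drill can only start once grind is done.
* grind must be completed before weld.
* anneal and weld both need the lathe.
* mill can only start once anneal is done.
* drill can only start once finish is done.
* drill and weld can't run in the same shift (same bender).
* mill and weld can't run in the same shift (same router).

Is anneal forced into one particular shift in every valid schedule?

anneal can be shift 1 (e.g. anneal -> shift 1; mill -> shift 2; drill -> shift 2; finish -> shift 1; grind -> shift 1; weld -> shift 3) or shift 2 (e.g. weld -> shift 4; mill -> shift 3; finish -> shift 1; anneal -> shift 2; grind -> shift 1; drill -> shift 2).

No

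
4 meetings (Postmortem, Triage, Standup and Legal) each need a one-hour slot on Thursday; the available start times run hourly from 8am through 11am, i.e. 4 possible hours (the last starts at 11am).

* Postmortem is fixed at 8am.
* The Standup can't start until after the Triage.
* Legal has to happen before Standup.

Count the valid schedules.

Splitting on Triage: it can be 8am (6), 9am (5), 10am (3). Listing each branch's schedules as (Postmortem, Standup, Legal):
Triage=8am: (8am,9am,8am) (8am,10am,8am) (8am,10am,9am) (8am,11am,8am) (8am,11am,9am) (8am,11am,10am) — 6.
Triage=9am: (8am,10am,8am) (8am,10am,9am) (8am,11am,8am) (8am,11am,9am) (8am,11am,10am) — 5.
Triage=10am: (8am,11am,8am) (8am,11am,9am) (8am,11am,10am) — 3.
Summing: 6 + 5 + 3 = 14.

14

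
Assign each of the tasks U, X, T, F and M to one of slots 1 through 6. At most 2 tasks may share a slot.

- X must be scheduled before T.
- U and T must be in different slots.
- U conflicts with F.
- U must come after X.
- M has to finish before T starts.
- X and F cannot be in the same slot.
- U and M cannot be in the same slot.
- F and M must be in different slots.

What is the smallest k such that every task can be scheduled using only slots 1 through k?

The precedence chain requires at least 2 distinct slots.
With at most 2 per slot and 5 tasks, at least 3 slots are needed.
3 works (last occupied slot: 3): for example U=3; M=1; T=2; F=2; X=1.

3 slots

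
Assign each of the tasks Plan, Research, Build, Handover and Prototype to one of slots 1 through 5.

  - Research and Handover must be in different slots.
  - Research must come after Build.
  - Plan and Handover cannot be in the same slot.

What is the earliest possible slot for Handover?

1

Handover at 1 is achievable: Handover=1, Build=1, Research=2, Prototype=1, Plan=2.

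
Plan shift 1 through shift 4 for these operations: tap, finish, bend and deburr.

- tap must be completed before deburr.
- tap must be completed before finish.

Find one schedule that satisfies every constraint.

tap in shift 1; bend in shift 1; finish in shift 2; deburr in shift 2

Checking: tap(shift 1) before deburr(shift 2); tap(shift 1) before finish(shift 2).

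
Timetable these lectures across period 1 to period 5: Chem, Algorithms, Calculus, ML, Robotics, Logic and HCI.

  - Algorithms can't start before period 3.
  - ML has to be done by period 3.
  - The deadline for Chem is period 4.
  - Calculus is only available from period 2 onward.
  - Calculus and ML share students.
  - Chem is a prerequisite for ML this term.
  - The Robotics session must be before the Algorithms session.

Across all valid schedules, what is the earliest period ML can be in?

Precedence pushes ML to at least period 2; ML's own window allows nothing later than period 3.
ML at period 2 is achievable: Logic in period 1, ML in period 2, Robotics in period 1, Chem in period 1, HCI in period 1, Calculus in period 3, Algorithms in period 3.

period 2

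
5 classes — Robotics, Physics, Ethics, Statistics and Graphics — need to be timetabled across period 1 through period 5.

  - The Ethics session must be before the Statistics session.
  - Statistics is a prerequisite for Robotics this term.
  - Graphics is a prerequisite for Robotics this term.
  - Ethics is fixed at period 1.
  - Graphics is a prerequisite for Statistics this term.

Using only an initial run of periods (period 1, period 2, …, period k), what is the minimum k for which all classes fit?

3

The precedence chain requires at least 3 distinct periods.
3 works (last occupied period: period 3): for example Statistics -> period 2; Graphics -> period 1; Ethics -> period 1; Robotics -> period 3; Physics -> period 1.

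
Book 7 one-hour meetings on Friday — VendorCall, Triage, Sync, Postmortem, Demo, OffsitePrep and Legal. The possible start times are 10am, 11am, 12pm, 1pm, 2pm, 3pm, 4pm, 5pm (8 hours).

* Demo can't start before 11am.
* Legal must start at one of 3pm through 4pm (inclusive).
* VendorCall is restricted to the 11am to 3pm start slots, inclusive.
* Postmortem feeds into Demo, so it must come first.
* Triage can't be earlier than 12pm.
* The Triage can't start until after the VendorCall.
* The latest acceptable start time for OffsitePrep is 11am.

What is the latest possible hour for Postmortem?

Downstream work caps Postmortem at 4pm.
Postmortem at 4pm is achievable: Postmortem in 4pm; Triage in 12pm; Legal in 3pm; Demo in 5pm; VendorCall in 11am; OffsitePrep in 10am; Sync in 10am.

4pm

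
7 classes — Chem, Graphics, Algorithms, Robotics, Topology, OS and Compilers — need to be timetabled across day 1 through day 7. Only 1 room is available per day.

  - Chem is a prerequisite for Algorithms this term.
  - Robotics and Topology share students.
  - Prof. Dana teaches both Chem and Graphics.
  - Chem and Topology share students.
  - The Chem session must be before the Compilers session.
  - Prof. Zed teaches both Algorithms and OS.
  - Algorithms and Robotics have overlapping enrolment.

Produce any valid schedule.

Compilers -> day 3; Robotics -> day 5; Graphics -> day 4; Chem -> day 1; Algorithms -> day 2; OS -> day 7; Topology -> day 6

Checking: Chem(day 1) before Algorithms(day 2); Chem(day 1) before Compilers(day 3); Chem(day 1) != Topology(day 6); Algorithms(day 2) != OS(day 7); Robotics(day 5) != Topology(day 6); Algorithms(day 2) != Robotics(day 5); Chem(day 1) != Graphics(day 4); max 1 per day (cap 1).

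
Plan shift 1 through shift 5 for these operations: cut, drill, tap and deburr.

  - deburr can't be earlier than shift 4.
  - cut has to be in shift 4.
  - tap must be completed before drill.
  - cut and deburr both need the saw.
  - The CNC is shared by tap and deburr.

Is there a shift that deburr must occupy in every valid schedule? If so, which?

shift 5

deburr's window is shift 4–shift 5.
cut is fixed at shift 4, and deburr can't share a shift with cut.
So deburr must be shift 5.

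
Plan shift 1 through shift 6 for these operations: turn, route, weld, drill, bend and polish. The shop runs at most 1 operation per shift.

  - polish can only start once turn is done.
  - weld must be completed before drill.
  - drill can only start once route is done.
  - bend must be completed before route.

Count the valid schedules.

45

Splitting on turn: it can be shift 1 (15), shift 2 (12), shift 3 (9), shift 4 (6), shift 5 (3). Listing each branch's schedules as (route, weld, drill, bend, polish) by shift number:
turn=shift 1: (3,4,5,2,6) (3,4,6,2,5) (3,5,6,2,4) (4,2,5,3,6) (4,2,6,3,5) (4,3,5,2,6) (4,3,6,2,5) (4,5,6,2,3) (4,5,6,3,2) (5,2,6,3,4) (5,2,6,4,3) (5,3,6,2,4) (5,3,6,4,2) (5,4,6,2,3) (5,4,6,3,2) — 15.
turn=shift 2: (3,4,5,1,6) (3,4,6,1,5) (3,5,6,1,4) (4,1,5,3,6) (4,1,6,3,5) (4,3,5,1,6) (4,3,6,1,5) (4,5,6,1,3) (5,1,6,3,4) (5,1,6,4,3) (5,3,6,1,4) (5,4,6,1,3) — 12.
turn=shift 3: (2,4,5,1,6) (2,4,6,1,5) (2,5,6,1,4) (4,1,5,2,6) (4,1,6,2,5) (4,2,5,1,6) (4,2,6,1,5) (5,1,6,2,4) (5,2,6,1,4) — 9.
turn=shift 4: (2,3,5,1,6) (2,3,6,1,5) (3,1,5,2,6) (3,1,6,2,5) (3,2,5,1,6) (3,2,6,1,5) — 6.
turn=shift 5: (2,3,4,1,6) (3,1,4,2,6) (3,2,4,1,6) — 3.
Summing: 15 + 12 + 9 + 6 + 3 = 45.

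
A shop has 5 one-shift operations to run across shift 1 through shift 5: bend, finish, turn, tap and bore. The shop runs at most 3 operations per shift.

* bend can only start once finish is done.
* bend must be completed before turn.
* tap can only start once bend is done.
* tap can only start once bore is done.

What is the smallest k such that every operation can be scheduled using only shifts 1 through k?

3

The precedence chain requires at least 3 distinct shifts.
With at most 3 per shift and 5 operations, at least 2 shifts are needed.
3 works (last occupied shift: shift 3): for example tap in shift 3; turn in shift 3; finish in shift 1; bore in shift 1; bend in shift 2.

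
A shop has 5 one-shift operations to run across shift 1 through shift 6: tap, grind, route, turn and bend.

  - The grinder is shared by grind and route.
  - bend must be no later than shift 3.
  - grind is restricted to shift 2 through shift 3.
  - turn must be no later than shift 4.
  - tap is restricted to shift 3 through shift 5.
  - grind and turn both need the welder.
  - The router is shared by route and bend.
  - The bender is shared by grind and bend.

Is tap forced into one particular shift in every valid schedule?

tap can be shift 3 (e.g. bend in shift 1, grind in shift 2, route in shift 3, turn in shift 1, tap in shift 3) or shift 4 (e.g. grind=shift 2, bend=shift 1, tap=shift 4, route=shift 3, turn=shift 1).

No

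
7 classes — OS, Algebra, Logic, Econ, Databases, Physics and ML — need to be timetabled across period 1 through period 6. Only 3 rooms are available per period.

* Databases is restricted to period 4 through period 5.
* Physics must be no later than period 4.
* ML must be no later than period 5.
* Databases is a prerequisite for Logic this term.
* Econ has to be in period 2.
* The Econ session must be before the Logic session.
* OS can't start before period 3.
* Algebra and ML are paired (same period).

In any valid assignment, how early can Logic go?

period 5

Precedence pushes Logic to at least period 5.
Logic at period 5 is achievable: Databases -> period 4; ML -> period 1; Physics -> period 1; OS -> period 3; Logic -> period 5; Econ -> period 2; Algebra -> period 1.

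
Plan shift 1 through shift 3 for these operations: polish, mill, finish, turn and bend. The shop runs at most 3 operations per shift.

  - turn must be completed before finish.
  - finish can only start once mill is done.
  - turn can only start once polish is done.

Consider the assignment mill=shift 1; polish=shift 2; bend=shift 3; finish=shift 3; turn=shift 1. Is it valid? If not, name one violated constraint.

No. turn can only start once polish is done is not satisfied.

turn must be completed before finish — holds.
turn can only start once polish is done — violated.
finish can only start once mill is done — holds.
The shop runs at most 3 operations per shift — holds.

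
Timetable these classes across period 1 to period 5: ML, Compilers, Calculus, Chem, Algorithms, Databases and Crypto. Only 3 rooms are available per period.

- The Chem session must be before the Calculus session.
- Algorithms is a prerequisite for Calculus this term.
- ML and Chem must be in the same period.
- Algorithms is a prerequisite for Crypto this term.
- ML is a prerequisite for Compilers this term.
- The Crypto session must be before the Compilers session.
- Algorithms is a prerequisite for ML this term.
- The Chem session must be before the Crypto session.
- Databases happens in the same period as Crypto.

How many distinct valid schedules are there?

13

Splitting on ML: it can be period 2 (9), period 3 (4). Listing each branch's schedules as (Compilers, Calculus, Chem, Algorithms, Databases, Crypto) by period number:
ML=period 2: (4,3,2,1,3,3) (4,4,2,1,3,3) (4,5,2,1,3,3) (5,3,2,1,3,3) (5,3,2,1,4,4) (5,4,2,1,3,3) (5,4,2,1,4,4) (5,5,2,1,3,3) (5,5,2,1,4,4) — 9.
ML=period 3: (5,4,3,1,4,4) (5,4,3,2,4,4) (5,5,3,1,4,4) (5,5,3,2,4,4) — 4.
Summing: 9 + 4 = 13.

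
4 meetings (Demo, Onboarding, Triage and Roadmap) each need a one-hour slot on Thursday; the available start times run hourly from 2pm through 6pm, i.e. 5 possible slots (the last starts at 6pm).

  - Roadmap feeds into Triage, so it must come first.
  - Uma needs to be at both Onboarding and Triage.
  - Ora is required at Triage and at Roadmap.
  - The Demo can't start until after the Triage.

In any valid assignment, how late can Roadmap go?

Downstream work caps Roadmap at 4pm.
Roadmap at 4pm is achievable: Demo in 6pm; Roadmap in 4pm; Triage in 5pm; Onboarding in 2pm.

4pm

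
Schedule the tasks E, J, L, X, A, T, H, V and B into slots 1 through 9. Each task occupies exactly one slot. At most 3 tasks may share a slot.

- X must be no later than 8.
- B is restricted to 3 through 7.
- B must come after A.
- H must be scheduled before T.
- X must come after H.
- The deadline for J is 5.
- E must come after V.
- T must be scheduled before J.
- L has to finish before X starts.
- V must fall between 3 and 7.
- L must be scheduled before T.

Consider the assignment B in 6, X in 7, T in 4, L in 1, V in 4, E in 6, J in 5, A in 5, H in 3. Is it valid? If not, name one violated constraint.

H must be scheduled before T — holds.
B must come after A — holds.
At most 3 tasks may share a slot — holds.
L has to finish before X starts — holds.
X must be no later than 8 — holds.
V must fall between 3 and 7 — holds.
L must be scheduled before T — holds.
X must come after H — holds.
The deadline for J is 5 — holds.
T must be scheduled before J — holds.
E must come after V — holds.
B is restricted to 3 through 7 — holds.

Valid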